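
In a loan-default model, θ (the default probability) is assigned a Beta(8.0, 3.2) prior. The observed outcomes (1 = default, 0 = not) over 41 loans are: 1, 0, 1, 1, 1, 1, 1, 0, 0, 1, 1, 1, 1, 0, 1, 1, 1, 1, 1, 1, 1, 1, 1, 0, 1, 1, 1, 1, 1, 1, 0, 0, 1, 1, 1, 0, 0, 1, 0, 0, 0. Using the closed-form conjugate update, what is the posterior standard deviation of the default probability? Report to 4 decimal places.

The Beta prior is conjugate to a Binomial/Bernoulli likelihood; the update adds successes to α and failures to β.
Posterior: Beta(α+k, β+n−k) = Beta(8.0+29, 3.2+12) = Beta(37.0, 15.2).
Var = αβ/((α+β)²(α+β+1)) = 37.0·15.2/(52.2²·53.2) = 0.00387965; SD = √0.00387965 = 0.0623.

0.0623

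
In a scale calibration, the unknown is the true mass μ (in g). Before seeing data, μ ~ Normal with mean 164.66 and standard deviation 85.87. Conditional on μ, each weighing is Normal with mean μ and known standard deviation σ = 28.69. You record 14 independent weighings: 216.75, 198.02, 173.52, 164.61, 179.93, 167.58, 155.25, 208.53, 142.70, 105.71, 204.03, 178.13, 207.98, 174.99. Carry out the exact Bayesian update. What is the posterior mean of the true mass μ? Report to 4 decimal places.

176.8833

For Normal data with known variance σ², a Normal(μ₀, σ₀²) prior on μ is conjugate. Posterior precision = 1/σ₀² + n/σ²; posterior mean is the precision-weighted average of μ₀ and x̄.
Σxᵢ = 216.75 + 198.02 + 173.52 + 164.61 + 179.93 + 167.58 + 155.25 + 208.53 + 142.70 + 105.71 + 204.03 + 178.13 + 207.98 + 174.99 = 2477.73, so n·x̄ = 2477.73.
σ₀² = 85.87² = 7373.6569, σ² = 28.69² = 823.1161; σ² + n·σ₀² = 823.1161 + 14·7373.6569 = 104054.3127.
Posterior mean = (μ₀/σ₀² + n·x̄/σ²)/(1/σ₀² + n/σ²) = (σ²·μ₀ + σ₀²·n·x̄)/(σ² + n·σ₀²) = (823.1161·164.66 + 7373.6569·2477.73)/104054.3127 = 18405465.207863/104054.3127 = 176.8833.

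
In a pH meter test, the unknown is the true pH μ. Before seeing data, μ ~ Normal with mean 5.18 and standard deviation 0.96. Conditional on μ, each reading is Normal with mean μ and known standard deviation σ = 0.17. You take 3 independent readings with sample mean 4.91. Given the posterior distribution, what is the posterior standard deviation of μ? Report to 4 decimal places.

For Normal data with known variance σ², a Normal(μ₀, σ₀²) prior on μ is conjugate. Posterior precision = 1/σ₀² + n/σ²; posterior mean is the precision-weighted average of μ₀ and x̄.
σ₀² = 0.96² = 0.9216, σ² = 0.17² = 0.0289; σ² + n·σ₀² = 0.0289 + 3·0.9216 = 2.7937.
Posterior precision = 1/σ₀² + n/σ² = 1/0.9216 + 3/0.0289 = (σ² + n·σ₀²)/(σ₀²σ²) = 2.7937/(0.9216·0.0289); posterior variance σₙ² = σ₀²σ²/(σ² + n·σ₀²) = 0.9216·0.0289/2.7937 = 0.009534.
Posterior SD = √σₙ² = √(0.9216·0.0289/2.7937) = 0.0976.

0.0976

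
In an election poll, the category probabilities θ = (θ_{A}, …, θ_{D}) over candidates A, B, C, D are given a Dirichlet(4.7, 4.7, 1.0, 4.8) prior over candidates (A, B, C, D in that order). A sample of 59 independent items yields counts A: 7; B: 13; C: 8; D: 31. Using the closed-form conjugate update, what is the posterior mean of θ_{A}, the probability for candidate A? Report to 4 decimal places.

The Dirichlet prior is conjugate to the Multinomial likelihood: each posterior αⱼ = prior αⱼ + observed count nⱼ.
Posterior concentration: (11.7, 17.7, 9.0, 35.8), total = 74.2.
E[θ_{A}|data] = α_{A}/Σα = 11.7/74.2 = 0.1577.

0.1577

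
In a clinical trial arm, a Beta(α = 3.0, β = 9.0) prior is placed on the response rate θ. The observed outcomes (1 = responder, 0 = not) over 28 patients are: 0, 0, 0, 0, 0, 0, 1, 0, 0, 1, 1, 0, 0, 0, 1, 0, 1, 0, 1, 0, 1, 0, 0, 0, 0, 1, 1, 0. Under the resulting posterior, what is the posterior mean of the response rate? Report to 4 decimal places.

The Beta prior is conjugate to a Binomial/Bernoulli likelihood; the update adds successes to α and failures to β.
Posterior: Beta(α+k, β+n−k) = Beta(3.0+9, 9.0+19) = Beta(12.0, 28.0).
Posterior mean = α/(α+β) = 12.0/40.0 = 0.3000.

0.3000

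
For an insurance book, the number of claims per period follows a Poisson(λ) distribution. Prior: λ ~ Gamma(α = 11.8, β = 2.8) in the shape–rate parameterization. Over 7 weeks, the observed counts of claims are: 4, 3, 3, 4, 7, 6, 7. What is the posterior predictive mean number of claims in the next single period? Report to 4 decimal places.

4.6735

With a Gamma(shape α, rate β) prior, the Poisson likelihood is conjugate: the posterior is Gamma(α + ΣXᵢ, β + n).
Sum of counts S = 34 over n = 7 weeks.
Posterior: Gamma(α+S, β+n) = Gamma(11.8+34, 2.8+7) = Gamma(45.8, 9.8).
The predictive distribution for one future period is NegBinom with mean α/β = 4.6735.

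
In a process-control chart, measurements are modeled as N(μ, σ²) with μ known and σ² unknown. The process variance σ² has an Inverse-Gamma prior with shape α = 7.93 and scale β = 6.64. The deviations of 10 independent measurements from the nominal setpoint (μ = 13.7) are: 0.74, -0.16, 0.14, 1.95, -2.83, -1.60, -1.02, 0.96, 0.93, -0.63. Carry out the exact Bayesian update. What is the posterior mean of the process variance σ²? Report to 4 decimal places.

With known mean μ and an Inverse-Gamma(α, β) prior on σ², the Normal likelihood is conjugate: posterior is Inv-Gamma(α + n/2, β + Σ(xᵢ−μ)²/2).
Σ(xᵢ−μ)² = (0.74)² + (-0.16)² + (0.14)² + (1.95)² + (-2.83)² + (-1.60)² + (-1.02)² + (0.96)² + (0.93)² + (-0.63)² = 18.1880.
Posterior: Inv-Gamma(7.93 + 10/2, 6.64 + 18.1880/2) = Inv-Gamma(12.93, 15.73400).
E[σ²|data] = β/(α−1) = 15.73400/11.93 = 1.3189.

1.3189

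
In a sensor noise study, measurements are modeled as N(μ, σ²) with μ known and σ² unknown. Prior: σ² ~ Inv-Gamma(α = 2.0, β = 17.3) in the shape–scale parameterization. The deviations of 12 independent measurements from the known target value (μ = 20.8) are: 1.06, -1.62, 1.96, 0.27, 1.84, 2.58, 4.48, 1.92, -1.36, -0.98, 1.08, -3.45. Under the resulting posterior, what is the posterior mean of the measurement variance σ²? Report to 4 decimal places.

With known mean μ and an Inverse-Gamma(α, β) prior on σ², the Normal likelihood is conjugate: posterior is Inv-Gamma(α + n/2, β + Σ(xᵢ−μ)²/2).
Σ(xᵢ−μ)² = (1.06)² + (-1.62)² + (1.96)² + (0.27)² + (1.84)² + (2.58)² + (4.48)² + (1.92)² + (-1.36)² + (-0.98)² + (1.08)² + (-3.45)² = 57.3402.
Posterior: Inv-Gamma(2.0 + 12/2, 17.3 + 57.3402/2) = Inv-Gamma(8.00, 45.97010).
E[σ²|data] = β/(α−1) = 45.97010/7.00 = 6.5672.

6.5672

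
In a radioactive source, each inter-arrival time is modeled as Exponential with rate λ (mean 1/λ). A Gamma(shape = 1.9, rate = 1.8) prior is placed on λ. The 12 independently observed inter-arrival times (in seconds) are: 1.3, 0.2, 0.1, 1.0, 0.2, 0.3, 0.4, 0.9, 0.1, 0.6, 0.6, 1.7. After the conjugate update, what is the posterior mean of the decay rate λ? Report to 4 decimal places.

1.5109

With a Gamma(shape α, rate β) prior on the exponential rate λ, the posterior after n observations with total T = Σxᵢ is Gamma(α+n, β+T).
Sum of observations T = 7.4 seconds; n = 12.
Posterior: Gamma(1.9+12, 1.8+7.4) = Gamma(13.9, 9.2).
Posterior mean of λ = α/β = 13.9/9.2 = 1.5109.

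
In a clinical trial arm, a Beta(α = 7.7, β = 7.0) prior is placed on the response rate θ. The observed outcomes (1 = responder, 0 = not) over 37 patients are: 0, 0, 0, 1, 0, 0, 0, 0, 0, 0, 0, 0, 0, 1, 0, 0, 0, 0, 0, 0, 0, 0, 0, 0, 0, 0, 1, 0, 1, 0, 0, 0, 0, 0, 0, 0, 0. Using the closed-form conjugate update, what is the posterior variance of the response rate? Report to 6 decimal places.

The Beta prior is conjugate to a Binomial/Bernoulli likelihood; the update adds successes to α and failures to β.
Posterior: Beta(α+k, β+n−k) = Beta(7.7+4, 7.0+33) = Beta(11.7, 40.0).
Var = αβ/((α+β)²(α+β+1)) = 11.7·40.0/(51.7²·52.7) = 0.003322.

0.003322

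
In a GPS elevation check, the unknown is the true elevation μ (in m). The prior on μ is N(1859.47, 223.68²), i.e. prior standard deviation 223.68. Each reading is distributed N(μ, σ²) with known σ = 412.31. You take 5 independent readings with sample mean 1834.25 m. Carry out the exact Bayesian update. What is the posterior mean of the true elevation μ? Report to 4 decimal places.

1844.4541

For Normal data with known variance σ², a Normal(μ₀, σ₀²) prior on μ is conjugate. Posterior precision = 1/σ₀² + n/σ²; posterior mean is the precision-weighted average of μ₀ and x̄.
n·x̄ = 5·1834.25 = 9171.25.
σ₀² = 223.68² = 50032.7424, σ² = 412.31² = 169999.5361; σ² + n·σ₀² = 169999.5361 + 5·50032.7424 = 420163.2481.
Posterior mean = (μ₀/σ₀² + n·x̄/σ²)/(1/σ₀² + n/σ²) = (σ²·μ₀ + σ₀²·n·x̄)/(σ² + n·σ₀²) = (169999.5361·1859.47 + 50032.7424·9171.25)/420163.2481 = 774971826.127867/420163.2481 = 1844.4541.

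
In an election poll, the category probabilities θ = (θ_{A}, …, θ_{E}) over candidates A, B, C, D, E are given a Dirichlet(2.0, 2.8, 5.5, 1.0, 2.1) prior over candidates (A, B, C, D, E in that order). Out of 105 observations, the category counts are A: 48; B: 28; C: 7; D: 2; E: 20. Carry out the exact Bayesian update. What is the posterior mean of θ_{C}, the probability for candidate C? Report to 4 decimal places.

The Dirichlet prior is conjugate to the Multinomial likelihood: each posterior αⱼ = prior αⱼ + observed count nⱼ.
Posterior concentration: (50.0, 30.8, 12.5, 3.0, 22.1), total = 118.4.
E[θ_{C}|data] = α_{C}/Σα = 12.5/118.4 = 0.1056.

0.1056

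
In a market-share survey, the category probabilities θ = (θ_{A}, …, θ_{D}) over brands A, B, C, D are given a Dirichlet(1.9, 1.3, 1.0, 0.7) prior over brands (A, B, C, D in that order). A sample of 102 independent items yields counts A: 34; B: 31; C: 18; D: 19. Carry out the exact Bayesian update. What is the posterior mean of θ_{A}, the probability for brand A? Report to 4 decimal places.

0.3358

The Dirichlet prior is conjugate to the Multinomial likelihood: each posterior αⱼ = prior αⱼ + observed count nⱼ.
Posterior concentration: (35.9, 32.3, 19.0, 19.7), total = 106.9.
E[θ_{A}|data] = α_{A}/Σα = 35.9/106.9 = 0.3358.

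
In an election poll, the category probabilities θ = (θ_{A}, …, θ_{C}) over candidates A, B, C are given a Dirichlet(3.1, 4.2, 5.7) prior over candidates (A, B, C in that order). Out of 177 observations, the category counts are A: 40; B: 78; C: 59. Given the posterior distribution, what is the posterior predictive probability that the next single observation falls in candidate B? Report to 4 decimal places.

0.4326

The Dirichlet prior is conjugate to the Multinomial likelihood: each posterior αⱼ = prior αⱼ + observed count nⱼ.
Posterior concentration: (43.1, 82.2, 64.7), total = 190.0.
P(next = B | data) = α_{B}/Σα = 0.4326.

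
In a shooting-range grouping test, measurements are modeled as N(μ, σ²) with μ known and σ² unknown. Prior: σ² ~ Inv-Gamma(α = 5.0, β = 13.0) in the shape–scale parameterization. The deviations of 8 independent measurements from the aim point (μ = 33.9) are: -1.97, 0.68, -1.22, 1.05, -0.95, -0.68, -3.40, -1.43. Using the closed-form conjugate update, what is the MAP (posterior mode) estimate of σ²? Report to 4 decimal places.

2.3952

With known mean μ and an Inverse-Gamma(α, β) prior on σ², the Normal likelihood is conjugate: posterior is Inv-Gamma(α + n/2, β + Σ(xᵢ−μ)²/2).
Σ(xᵢ−μ)² = (-1.97)² + (0.68)² + (-1.22)² + (1.05)² + (-0.95)² + (-0.68)² + (-3.40)² + (-1.43)² = 21.9040.
Posterior: Inv-Gamma(5.0 + 8/2, 13.0 + 21.9040/2) = Inv-Gamma(9.00, 23.95200).
Mode = β/(α+1) = 23.95200/10.00 = 2.3952.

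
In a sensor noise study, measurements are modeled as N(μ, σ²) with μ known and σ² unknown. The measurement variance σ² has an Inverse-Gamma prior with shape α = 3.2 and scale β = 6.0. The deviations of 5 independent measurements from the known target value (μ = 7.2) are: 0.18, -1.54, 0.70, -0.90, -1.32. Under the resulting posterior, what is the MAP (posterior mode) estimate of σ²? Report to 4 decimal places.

With known mean μ and an Inverse-Gamma(α, β) prior on σ², the Normal likelihood is conjugate: posterior is Inv-Gamma(α + n/2, β + Σ(xᵢ−μ)²/2).
Σ(xᵢ−μ)² = (0.18)² + (-1.54)² + (0.70)² + (-0.90)² + (-1.32)² = 5.4464.
Posterior: Inv-Gamma(3.2 + 5/2, 6.0 + 5.4464/2) = Inv-Gamma(5.70, 8.72320).
Mode = β/(α+1) = 8.72320/6.70 = 1.3020.

1.3020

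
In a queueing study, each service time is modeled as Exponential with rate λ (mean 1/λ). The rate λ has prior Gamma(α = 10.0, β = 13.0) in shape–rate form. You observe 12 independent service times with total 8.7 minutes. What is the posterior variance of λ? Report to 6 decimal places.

With a Gamma(shape α, rate β) prior on the exponential rate λ, the posterior after n observations with total T = Σxᵢ is Gamma(α+n, β+T).
Posterior: Gamma(10.0+12, 13.0+8.7) = Gamma(22.0, 21.7).
Var = α/β² = 0.046720.

0.046720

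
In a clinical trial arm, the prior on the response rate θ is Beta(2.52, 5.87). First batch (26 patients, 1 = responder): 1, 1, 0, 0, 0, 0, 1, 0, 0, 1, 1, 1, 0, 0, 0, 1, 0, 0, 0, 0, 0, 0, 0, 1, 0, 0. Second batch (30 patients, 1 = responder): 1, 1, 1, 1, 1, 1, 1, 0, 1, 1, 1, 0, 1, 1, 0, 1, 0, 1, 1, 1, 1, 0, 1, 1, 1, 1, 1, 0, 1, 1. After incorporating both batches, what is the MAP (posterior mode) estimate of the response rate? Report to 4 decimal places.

The Beta prior is conjugate to a Binomial/Bernoulli likelihood; the update adds successes to α and failures to β.
After batch 1: Beta(2.52+8, 5.87+18) = Beta(10.52, 23.87).
After batch 2: Beta(10.52+24, 23.87+6) = Beta(34.52, 29.87).
Mode of Beta(a,b) for a,b>1 is (a−1)/(a+b−2) = 33.52/62.39 = 0.5373.

0.5373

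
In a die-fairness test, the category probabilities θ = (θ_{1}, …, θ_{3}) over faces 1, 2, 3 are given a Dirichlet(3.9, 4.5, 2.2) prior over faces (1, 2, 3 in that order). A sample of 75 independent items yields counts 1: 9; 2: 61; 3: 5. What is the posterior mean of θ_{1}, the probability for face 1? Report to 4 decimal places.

0.1507

The Dirichlet prior is conjugate to the Multinomial likelihood: each posterior αⱼ = prior αⱼ + observed count nⱼ.
Posterior concentration: (12.9, 65.5, 7.2), total = 85.6.
E[θ_{1}|data] = α_{1}/Σα = 12.9/85.6 = 0.1507.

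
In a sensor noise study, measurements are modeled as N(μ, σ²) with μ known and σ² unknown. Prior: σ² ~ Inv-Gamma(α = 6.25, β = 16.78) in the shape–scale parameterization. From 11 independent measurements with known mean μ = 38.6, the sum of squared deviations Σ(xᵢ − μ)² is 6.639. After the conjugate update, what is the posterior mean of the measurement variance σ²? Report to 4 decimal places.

1.8697

With known mean μ and an Inverse-Gamma(α, β) prior on σ², the Normal likelihood is conjugate: posterior is Inv-Gamma(α + n/2, β + Σ(xᵢ−μ)²/2).
Posterior: Inv-Gamma(6.25 + 11/2, 16.78 + 6.639/2) = Inv-Gamma(11.75, 20.0995).
E[σ²|data] = β/(α−1) = 20.0995/10.75 = 1.8697.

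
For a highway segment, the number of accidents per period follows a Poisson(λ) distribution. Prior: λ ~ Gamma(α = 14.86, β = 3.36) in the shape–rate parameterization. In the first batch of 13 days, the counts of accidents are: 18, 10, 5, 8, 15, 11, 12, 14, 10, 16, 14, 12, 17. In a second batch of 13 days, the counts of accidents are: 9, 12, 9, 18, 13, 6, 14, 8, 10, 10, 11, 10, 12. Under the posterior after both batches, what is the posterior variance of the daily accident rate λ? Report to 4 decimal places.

0.3699

With a Gamma(shape α, rate β) prior, the Poisson likelihood is conjugate: the posterior is Gamma(α + ΣXᵢ, β + n).
Batch 1: sum of counts S = 162 over n = 13 days.
After batch 1: Gamma(α+S, β+n) = Gamma(14.86+162, 3.36+13) = Gamma(176.86, 16.36).
Batch 2: sum of counts S = 142 over n = 13 days.
After batch 2: Gamma(α+S, β+n) = Gamma(176.86+142, 16.36+13) = Gamma(318.86, 29.36).
Var = α/β² = 318.86/29.36² = 0.3699.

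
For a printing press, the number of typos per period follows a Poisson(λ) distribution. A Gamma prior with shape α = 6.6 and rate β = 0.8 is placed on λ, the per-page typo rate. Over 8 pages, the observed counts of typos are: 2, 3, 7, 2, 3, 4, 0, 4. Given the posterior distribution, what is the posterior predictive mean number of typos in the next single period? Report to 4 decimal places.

3.5909

With a Gamma(shape α, rate β) prior, the Poisson likelihood is conjugate: the posterior is Gamma(α + ΣXᵢ, β + n).
Sum of counts S = 25 over n = 8 pages.
Posterior: Gamma(α+S, β+n) = Gamma(6.6+25, 0.8+8) = Gamma(31.6, 8.8).
The predictive distribution for one future period is NegBinom with mean α/β = 3.5909.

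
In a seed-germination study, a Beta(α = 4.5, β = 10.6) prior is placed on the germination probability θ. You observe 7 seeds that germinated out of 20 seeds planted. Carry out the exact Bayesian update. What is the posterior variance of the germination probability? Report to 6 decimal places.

The Beta prior is conjugate to a Binomial/Bernoulli likelihood; the update adds successes to α and failures to β.
Posterior: Beta(α+k, β+n−k) = Beta(4.5+7, 10.6+13) = Beta(11.5, 23.6).
Var = αβ/((α+β)²(α+β+1)) = 11.5·23.6/(35.1²·36.1) = 0.006102.

0.006102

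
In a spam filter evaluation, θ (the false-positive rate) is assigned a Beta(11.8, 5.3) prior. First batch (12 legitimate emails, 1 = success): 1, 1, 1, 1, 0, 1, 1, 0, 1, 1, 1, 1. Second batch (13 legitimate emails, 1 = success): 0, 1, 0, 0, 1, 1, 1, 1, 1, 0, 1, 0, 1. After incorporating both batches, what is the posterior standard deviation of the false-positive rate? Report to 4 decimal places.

0.0693

The Beta prior is conjugate to a Binomial/Bernoulli likelihood; the update adds successes to α and failures to β.
After batch 1: Beta(11.8+10, 5.3+2) = Beta(21.8, 7.3).
After batch 2: Beta(21.8+8, 7.3+5) = Beta(29.8, 12.3).
Var = αβ/((α+β)²(α+β+1)) = 29.8·12.3/(42.1²·43.1) = 0.00479822; SD = √0.00479822 = 0.0693.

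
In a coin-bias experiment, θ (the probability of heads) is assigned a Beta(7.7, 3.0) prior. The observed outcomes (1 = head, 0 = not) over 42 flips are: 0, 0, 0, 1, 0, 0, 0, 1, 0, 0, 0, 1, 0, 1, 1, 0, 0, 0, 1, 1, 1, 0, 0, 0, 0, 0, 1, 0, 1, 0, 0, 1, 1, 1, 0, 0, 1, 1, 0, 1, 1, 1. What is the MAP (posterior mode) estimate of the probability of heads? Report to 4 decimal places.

0.4872

The Beta prior is conjugate to a Binomial/Bernoulli likelihood; the update adds successes to α and failures to β.
Posterior: Beta(α+k, β+n−k) = Beta(7.7+18, 3.0+24) = Beta(25.7, 27.0).
Mode of Beta(a,b) for a,b>1 is (a−1)/(a+b−2) = 24.7/50.7 = 0.4872.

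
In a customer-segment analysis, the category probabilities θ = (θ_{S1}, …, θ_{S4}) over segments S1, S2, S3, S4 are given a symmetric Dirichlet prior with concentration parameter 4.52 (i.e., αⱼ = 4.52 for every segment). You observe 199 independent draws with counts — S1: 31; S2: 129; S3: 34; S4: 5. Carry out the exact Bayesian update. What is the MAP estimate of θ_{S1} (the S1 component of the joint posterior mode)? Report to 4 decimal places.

0.1620

The Dirichlet prior is conjugate to the Multinomial likelihood: each posterior αⱼ = prior αⱼ + observed count nⱼ.
Posterior concentration: (35.52, 133.52, 38.52, 9.52), total = 217.08.
Joint mode component: (α_{S1}−1)/(Σα−K) = 34.52/213.08 = 0.1620.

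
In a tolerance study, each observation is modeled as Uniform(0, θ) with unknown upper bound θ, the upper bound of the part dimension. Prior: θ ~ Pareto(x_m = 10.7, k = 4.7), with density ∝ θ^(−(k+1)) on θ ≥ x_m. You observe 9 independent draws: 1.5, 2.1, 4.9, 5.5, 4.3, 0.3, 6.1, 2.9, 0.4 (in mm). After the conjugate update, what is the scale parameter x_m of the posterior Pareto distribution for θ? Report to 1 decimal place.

A Pareto(scale x_m, shape k) prior on the upper bound θ of Uniform(0, θ) is conjugate: posterior is Pareto(max(x_m, max xᵢ), k + n).
Sample maximum = 6.1; prior scale x_m = 10.7 → posterior scale = max = 10.7.
Posterior shape = 4.7 + 9 = 13.7.
Posterior scale x_m = 10.7.

10.7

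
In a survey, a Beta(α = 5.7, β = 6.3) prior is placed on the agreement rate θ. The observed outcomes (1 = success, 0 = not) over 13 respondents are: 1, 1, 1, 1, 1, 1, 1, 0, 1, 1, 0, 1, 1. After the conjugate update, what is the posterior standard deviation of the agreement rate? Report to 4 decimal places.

The Beta prior is conjugate to a Binomial/Bernoulli likelihood; the update adds successes to α and failures to β.
Posterior: Beta(α+k, β+n−k) = Beta(5.7+11, 6.3+2) = Beta(16.7, 8.3).
Var = αβ/((α+β)²(α+β+1)) = 16.7·8.3/(25.0²·26.0) = 0.00852985; SD = √0.00852985 = 0.0924.

0.0924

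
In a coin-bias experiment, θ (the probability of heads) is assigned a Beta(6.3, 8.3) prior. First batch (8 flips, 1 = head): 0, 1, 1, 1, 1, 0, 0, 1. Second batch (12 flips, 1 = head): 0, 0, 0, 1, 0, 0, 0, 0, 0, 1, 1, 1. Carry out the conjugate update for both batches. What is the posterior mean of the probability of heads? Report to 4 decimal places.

The Beta prior is conjugate to a Binomial/Bernoulli likelihood; the update adds successes to α and failures to β.
After batch 1: Beta(6.3+5, 8.3+3) = Beta(11.3, 11.3).
After batch 2: Beta(11.3+4, 11.3+8) = Beta(15.3, 19.3).
Posterior mean = α/(α+β) = 15.3/34.6 = 0.4422.

0.4422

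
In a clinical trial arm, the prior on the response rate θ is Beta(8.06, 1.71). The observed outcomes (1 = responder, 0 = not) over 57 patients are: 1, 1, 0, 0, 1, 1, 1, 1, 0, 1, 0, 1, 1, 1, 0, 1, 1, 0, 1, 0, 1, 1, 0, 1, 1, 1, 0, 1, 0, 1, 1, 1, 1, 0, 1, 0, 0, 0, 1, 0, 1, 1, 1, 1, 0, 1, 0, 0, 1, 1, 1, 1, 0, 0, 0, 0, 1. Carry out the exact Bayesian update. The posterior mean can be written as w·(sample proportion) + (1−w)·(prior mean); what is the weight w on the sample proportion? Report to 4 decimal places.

0.8537

The Beta prior is conjugate to a Binomial/Bernoulli likelihood; the update adds successes to α and failures to β.
Posterior mean = (α₀+k)/(α₀+β₀+n) = [n/(α₀+β₀+n)]·(k/n) + [(α₀+β₀)/(α₀+β₀+n)]·α₀/(α₀+β₀), so only n and the prior enter the weight.
The weight on the data is w = n/(α₀+β₀+n) = 57/(8.06+1.71+57) = 57/66.77 = 0.8537.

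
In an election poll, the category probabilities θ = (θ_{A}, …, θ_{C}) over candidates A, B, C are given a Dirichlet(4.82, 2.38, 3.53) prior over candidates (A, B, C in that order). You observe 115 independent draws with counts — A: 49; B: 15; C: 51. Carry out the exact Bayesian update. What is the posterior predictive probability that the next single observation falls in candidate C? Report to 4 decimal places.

The Dirichlet prior is conjugate to the Multinomial likelihood: each posterior αⱼ = prior αⱼ + observed count nⱼ.
Posterior concentration: (53.82, 17.38, 54.53), total = 125.73.
P(next = C | data) = α_{C}/Σα = 0.4337.

0.4337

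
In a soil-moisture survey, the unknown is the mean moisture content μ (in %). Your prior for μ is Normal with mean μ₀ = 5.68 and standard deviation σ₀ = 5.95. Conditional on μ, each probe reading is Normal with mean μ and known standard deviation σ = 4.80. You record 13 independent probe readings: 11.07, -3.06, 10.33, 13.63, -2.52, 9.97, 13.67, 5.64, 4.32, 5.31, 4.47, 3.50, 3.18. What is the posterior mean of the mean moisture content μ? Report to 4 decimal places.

For Normal data with known variance σ², a Normal(μ₀, σ₀²) prior on μ is conjugate. Posterior precision = 1/σ₀² + n/σ²; posterior mean is the precision-weighted average of μ₀ and x̄.
Σxᵢ = 11.07 + (-3.06) + 10.33 + 13.63 + (-2.52) + 9.97 + 13.67 + 5.64 + 4.32 + 5.31 + 4.47 + 3.50 + 3.18 = 79.51, so n·x̄ = 79.51.
σ₀² = 5.95² = 35.4025, σ² = 4.80² = 23.04; σ² + n·σ₀² = 23.04 + 13·35.4025 = 483.2725.
Posterior mean = (μ₀/σ₀² + n·x̄/σ²)/(1/σ₀² + n/σ²) = (σ²·μ₀ + σ₀²·n·x̄)/(σ² + n·σ₀²) = (23.04·5.68 + 35.4025·79.51)/483.2725 = 2945.719975/483.2725 = 6.0954.

6.0954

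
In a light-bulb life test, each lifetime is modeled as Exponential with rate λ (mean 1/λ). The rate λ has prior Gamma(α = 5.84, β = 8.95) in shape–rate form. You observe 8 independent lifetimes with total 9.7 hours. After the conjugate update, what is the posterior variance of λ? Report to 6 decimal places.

With a Gamma(shape α, rate β) prior on the exponential rate λ, the posterior after n observations with total T = Σxᵢ is Gamma(α+n, β+T).
Posterior: Gamma(5.84+8, 8.95+9.7) = Gamma(13.84, 18.65).
Var = α/β² = 0.039790.

0.039790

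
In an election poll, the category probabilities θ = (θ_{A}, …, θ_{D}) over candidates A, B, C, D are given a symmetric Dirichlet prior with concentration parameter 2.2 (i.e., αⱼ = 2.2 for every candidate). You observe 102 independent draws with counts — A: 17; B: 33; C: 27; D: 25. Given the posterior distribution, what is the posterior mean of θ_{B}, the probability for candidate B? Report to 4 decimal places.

0.3177

The Dirichlet prior is conjugate to the Multinomial likelihood: each posterior αⱼ = prior αⱼ + observed count nⱼ.
Posterior concentration: (19.2, 35.2, 29.2, 27.2), total = 110.8.
E[θ_{B}|data] = α_{B}/Σα = 35.2/110.8 = 0.3177.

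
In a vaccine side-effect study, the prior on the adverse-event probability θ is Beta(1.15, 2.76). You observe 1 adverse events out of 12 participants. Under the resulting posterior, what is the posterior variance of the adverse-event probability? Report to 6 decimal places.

The Beta prior is conjugate to a Binomial/Bernoulli likelihood; the update adds successes to α and failures to β.
Posterior: Beta(α+k, β+n−k) = Beta(1.15+1, 2.76+11) = Beta(2.15, 13.76).
Var = αβ/((α+β)²(α+β+1)) = 2.15·13.76/(15.91²·16.91) = 0.006912.

0.006912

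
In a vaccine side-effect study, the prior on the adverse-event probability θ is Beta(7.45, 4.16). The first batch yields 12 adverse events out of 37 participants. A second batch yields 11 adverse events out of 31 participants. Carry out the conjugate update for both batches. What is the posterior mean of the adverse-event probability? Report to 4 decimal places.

0.3825

The Beta prior is conjugate to a Binomial/Bernoulli likelihood; the update adds successes to α and failures to β.
After batch 1: Beta(7.45+12, 4.16+25) = Beta(19.45, 29.16).
After batch 2: Beta(19.45+11, 29.16+20) = Beta(30.45, 49.16).
Posterior mean = α/(α+β) = 30.45/79.61 = 0.3825.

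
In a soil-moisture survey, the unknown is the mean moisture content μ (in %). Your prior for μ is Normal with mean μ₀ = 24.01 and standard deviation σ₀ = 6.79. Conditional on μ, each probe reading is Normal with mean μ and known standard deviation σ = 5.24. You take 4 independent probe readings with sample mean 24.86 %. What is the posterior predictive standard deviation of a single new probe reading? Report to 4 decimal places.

For Normal data with known variance σ², a Normal(μ₀, σ₀²) prior on μ is conjugate. Posterior precision = 1/σ₀² + n/σ²; posterior mean is the precision-weighted average of μ₀ and x̄.
σ₀² = 6.79² = 46.1041, σ² = 5.24² = 27.4576; σ² + n·σ₀² = 27.4576 + 4·46.1041 = 211.874.
Posterior precision = 1/σ₀² + n/σ² = 1/46.1041 + 4/27.4576 = (σ² + n·σ₀²)/(σ₀²σ²) = 211.874/(46.1041·27.4576); posterior variance σₙ² = σ₀²σ²/(σ² + n·σ₀²) = 46.1041·27.4576/211.874 = 5.974815.
Predictive variance for one new observation = σₙ² + σ² = 46.1041·27.4576/211.874 + 27.4576 = σ²·(σ₀² + 211.874)/211.874 = 27.4576·257.9781/211.874 = 33.432415; SD = √(27.4576·257.9781/211.874) = 5.7821.

5.7821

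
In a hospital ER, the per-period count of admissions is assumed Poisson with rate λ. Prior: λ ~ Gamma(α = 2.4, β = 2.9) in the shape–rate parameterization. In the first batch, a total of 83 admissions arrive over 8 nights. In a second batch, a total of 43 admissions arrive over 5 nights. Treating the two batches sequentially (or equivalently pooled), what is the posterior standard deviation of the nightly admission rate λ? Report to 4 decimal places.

0.7127

With a Gamma(shape α, rate β) prior, the Poisson likelihood is conjugate: the posterior is Gamma(α + ΣXᵢ, β + n).
After batch 1: Gamma(α+S, β+n) = Gamma(2.4+83, 2.9+8) = Gamma(85.4, 10.9).
After batch 2: Gamma(α+S, β+n) = Gamma(85.4+43, 10.9+5) = Gamma(128.4, 15.9).
SD = √α/β = √128.4/15.9 = 0.7127.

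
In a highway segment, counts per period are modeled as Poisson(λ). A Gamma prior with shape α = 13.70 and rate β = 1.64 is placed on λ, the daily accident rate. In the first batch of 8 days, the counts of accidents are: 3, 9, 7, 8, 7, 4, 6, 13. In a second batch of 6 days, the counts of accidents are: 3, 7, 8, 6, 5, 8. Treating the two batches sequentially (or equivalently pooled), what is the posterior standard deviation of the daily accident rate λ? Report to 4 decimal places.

With a Gamma(shape α, rate β) prior, the Poisson likelihood is conjugate: the posterior is Gamma(α + ΣXᵢ, β + n).
Batch 1: sum of counts S = 57 over n = 8 days.
After batch 1: Gamma(α+S, β+n) = Gamma(13.70+57, 1.64+8) = Gamma(70.70, 9.64).
Batch 2: sum of counts S = 37 over n = 6 days.
After batch 2: Gamma(α+S, β+n) = Gamma(70.70+37, 9.64+6) = Gamma(107.70, 15.64).
SD = √α/β = √107.70/15.64 = 0.6635.

0.6635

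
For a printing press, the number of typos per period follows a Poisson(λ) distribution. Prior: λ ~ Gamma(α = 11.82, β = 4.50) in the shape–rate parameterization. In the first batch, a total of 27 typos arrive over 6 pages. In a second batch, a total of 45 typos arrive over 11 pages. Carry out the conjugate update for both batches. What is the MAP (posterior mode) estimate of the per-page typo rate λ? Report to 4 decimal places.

3.8521

With a Gamma(shape α, rate β) prior, the Poisson likelihood is conjugate: the posterior is Gamma(α + ΣXᵢ, β + n).
After batch 1: Gamma(α+S, β+n) = Gamma(11.82+27, 4.50+6) = Gamma(38.82, 10.50).
After batch 2: Gamma(α+S, β+n) = Gamma(38.82+45, 10.50+11) = Gamma(83.82, 21.50).
Mode of Gamma(α,β) for α≥1 is (α−1)/β = 82.82/21.50 = 3.8521.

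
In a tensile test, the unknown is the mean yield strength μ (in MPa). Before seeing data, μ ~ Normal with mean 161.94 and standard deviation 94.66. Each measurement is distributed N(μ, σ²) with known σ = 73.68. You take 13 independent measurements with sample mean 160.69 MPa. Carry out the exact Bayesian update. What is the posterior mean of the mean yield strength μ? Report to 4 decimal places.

160.7457

For Normal data with known variance σ², a Normal(μ₀, σ₀²) prior on μ is conjugate. Posterior precision = 1/σ₀² + n/σ²; posterior mean is the precision-weighted average of μ₀ and x̄.
n·x̄ = 13·160.69 = 2088.97.
σ₀² = 94.66² = 8960.5156, σ² = 73.68² = 5428.7424; σ² + n·σ₀² = 5428.7424 + 13·8960.5156 = 121915.4452.
Posterior mean = (μ₀/σ₀² + n·x̄/σ²)/(1/σ₀² + n/σ²) = (σ²·μ₀ + σ₀²·n·x̄)/(σ² + n·σ₀²) = (5428.7424·161.94 + 8960.5156·2088.97)/121915.4452 = 19597378.817188/121915.4452 = 160.7457.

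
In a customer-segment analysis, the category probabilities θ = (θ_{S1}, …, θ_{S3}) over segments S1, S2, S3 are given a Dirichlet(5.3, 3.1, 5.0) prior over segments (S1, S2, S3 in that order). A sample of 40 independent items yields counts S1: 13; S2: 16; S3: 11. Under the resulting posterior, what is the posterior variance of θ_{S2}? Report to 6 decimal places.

0.004223

The Dirichlet prior is conjugate to the Multinomial likelihood: each posterior αⱼ = prior αⱼ + observed count nⱼ.
Posterior concentration: (18.3, 19.1, 16.0), total = 53.4.
Var[θ_j] = α_j(Σα−α_j)/((Σα)²(Σα+1)) = 19.1·34.3/(53.4²·54.4) = 0.004223.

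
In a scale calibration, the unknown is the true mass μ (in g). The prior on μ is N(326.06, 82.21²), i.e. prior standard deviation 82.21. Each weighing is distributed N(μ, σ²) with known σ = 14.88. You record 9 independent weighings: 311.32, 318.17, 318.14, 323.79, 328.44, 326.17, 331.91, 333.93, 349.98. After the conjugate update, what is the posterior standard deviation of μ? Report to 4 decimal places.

For Normal data with known variance σ², a Normal(μ₀, σ₀²) prior on μ is conjugate. Posterior precision = 1/σ₀² + n/σ²; posterior mean is the precision-weighted average of μ₀ and x̄.
σ₀² = 82.21² = 6758.4841, σ² = 14.88² = 221.4144; σ² + n·σ₀² = 221.4144 + 9·6758.4841 = 61047.7713.
Posterior precision = 1/σ₀² + n/σ² = 1/6758.4841 + 9/221.4144 = (σ² + n·σ₀²)/(σ₀²σ²) = 61047.7713/(6758.4841·221.4144); posterior variance σₙ² = σ₀²σ²/(σ² + n·σ₀²) = 6758.4841·221.4144/61047.7713 = 24.512372.
Posterior SD = √σₙ² = √(6758.4841·221.4144/61047.7713) = 4.9510.

4.9510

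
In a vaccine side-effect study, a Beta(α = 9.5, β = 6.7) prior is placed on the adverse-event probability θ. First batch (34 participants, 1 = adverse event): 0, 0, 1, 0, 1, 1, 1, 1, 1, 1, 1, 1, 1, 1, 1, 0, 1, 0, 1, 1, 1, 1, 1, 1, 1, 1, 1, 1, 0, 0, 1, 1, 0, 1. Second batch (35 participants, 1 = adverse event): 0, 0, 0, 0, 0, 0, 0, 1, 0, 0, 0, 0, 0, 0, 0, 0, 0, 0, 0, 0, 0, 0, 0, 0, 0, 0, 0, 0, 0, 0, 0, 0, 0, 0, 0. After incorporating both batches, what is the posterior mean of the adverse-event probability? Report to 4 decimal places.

0.4284

The Beta prior is conjugate to a Binomial/Bernoulli likelihood; the update adds successes to α and failures to β.
After batch 1: Beta(9.5+26, 6.7+8) = Beta(35.5, 14.7).
After batch 2: Beta(35.5+1, 14.7+34) = Beta(36.5, 48.7).
Posterior mean = α/(α+β) = 36.5/85.2 = 0.4284.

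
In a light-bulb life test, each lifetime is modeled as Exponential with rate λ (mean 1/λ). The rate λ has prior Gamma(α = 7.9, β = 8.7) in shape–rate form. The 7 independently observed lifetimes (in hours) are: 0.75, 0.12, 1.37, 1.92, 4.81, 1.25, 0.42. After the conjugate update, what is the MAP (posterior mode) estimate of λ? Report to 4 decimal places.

With a Gamma(shape α, rate β) prior on the exponential rate λ, the posterior after n observations with total T = Σxᵢ is Gamma(α+n, β+T).
Sum of observations T = 10.64 hours; n = 7.
Posterior: Gamma(7.9+7, 8.7+10.64) = Gamma(14.9, 19.34).
Mode = (α−1)/β = 0.7187.

0.7187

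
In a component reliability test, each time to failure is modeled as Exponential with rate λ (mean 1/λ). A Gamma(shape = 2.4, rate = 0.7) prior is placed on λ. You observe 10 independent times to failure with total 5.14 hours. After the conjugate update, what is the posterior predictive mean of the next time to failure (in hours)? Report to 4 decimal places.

With a Gamma(shape α, rate β) prior on the exponential rate λ, the posterior after n observations with total T = Σxᵢ is Gamma(α+n, β+T).
Posterior: Gamma(2.4+10, 0.7+5.14) = Gamma(12.4, 5.84).
The predictive distribution for the next observation is Lomax; its mean is β/(α−1) = 5.84/11.4 = 0.5123.

0.5123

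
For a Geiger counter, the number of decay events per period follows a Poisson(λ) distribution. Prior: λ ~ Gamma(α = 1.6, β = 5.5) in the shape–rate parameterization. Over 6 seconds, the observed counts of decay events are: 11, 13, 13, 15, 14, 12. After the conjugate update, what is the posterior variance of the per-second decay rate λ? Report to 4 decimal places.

With a Gamma(shape α, rate β) prior, the Poisson likelihood is conjugate: the posterior is Gamma(α + ΣXᵢ, β + n).
Sum of counts S = 78 over n = 6 seconds.
Posterior: Gamma(α+S, β+n) = Gamma(1.6+78, 5.5+6) = Gamma(79.6, 11.5).
Var = α/β² = 79.6/11.5² = 0.6019.

0.6019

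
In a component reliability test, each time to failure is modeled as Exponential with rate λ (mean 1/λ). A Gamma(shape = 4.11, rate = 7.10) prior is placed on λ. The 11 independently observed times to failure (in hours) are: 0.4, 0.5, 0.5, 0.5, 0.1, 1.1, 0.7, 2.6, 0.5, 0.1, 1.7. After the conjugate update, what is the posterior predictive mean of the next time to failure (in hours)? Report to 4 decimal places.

With a Gamma(shape α, rate β) prior on the exponential rate λ, the posterior after n observations with total T = Σxᵢ is Gamma(α+n, β+T).
Sum of observations T = 8.7 hours; n = 11.
Posterior: Gamma(4.11+11, 7.10+8.7) = Gamma(15.11, 15.80).
The predictive distribution for the next observation is Lomax; its mean is β/(α−1) = 15.80/14.11 = 1.1198.

1.1198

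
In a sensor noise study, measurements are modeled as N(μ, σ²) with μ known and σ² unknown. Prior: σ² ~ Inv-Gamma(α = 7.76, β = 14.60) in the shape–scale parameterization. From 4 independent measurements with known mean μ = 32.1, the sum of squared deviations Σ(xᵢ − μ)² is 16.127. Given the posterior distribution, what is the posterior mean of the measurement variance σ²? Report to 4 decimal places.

With known mean μ and an Inverse-Gamma(α, β) prior on σ², the Normal likelihood is conjugate: posterior is Inv-Gamma(α + n/2, β + Σ(xᵢ−μ)²/2).
Posterior: Inv-Gamma(7.76 + 4/2, 14.60 + 16.127/2) = Inv-Gamma(9.76, 22.6635).
E[σ²|data] = β/(α−1) = 22.6635/8.76 = 2.5872.

2.5872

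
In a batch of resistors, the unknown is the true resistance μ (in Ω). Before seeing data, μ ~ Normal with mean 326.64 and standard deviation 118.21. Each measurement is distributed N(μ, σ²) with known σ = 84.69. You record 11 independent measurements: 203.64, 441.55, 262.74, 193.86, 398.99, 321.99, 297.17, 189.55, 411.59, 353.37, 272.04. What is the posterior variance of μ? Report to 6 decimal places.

For Normal data with known variance σ², a Normal(μ₀, σ₀²) prior on μ is conjugate. Posterior precision = 1/σ₀² + n/σ²; posterior mean is the precision-weighted average of μ₀ and x̄.
σ₀² = 118.21² = 13973.6041, σ² = 84.69² = 7172.3961; σ² + n·σ₀² = 7172.3961 + 11·13973.6041 = 160882.0412.
Posterior precision = 1/σ₀² + n/σ² = 1/13973.6041 + 11/7172.3961 = (σ² + n·σ₀²)/(σ₀²σ²) = 160882.0412/(13973.6041·7172.3961); posterior variance σₙ² = σ₀²σ²/(σ² + n·σ₀²) = 13973.6041·7172.3961/160882.0412 = 622.967130.

622.967130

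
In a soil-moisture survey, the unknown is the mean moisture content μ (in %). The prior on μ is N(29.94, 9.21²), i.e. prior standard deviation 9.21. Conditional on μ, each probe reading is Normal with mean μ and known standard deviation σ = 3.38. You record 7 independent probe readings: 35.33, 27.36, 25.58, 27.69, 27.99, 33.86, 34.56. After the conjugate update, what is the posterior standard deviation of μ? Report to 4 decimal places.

1.2654

For Normal data with known variance σ², a Normal(μ₀, σ₀²) prior on μ is conjugate. Posterior precision = 1/σ₀² + n/σ²; posterior mean is the precision-weighted average of μ₀ and x̄.
σ₀² = 9.21² = 84.8241, σ² = 3.38² = 11.4244; σ² + n·σ₀² = 11.4244 + 7·84.8241 = 605.1931.
Posterior precision = 1/σ₀² + n/σ² = 1/84.8241 + 7/11.4244 = (σ² + n·σ₀²)/(σ₀²σ²) = 605.1931/(84.8241·11.4244); posterior variance σₙ² = σ₀²σ²/(σ² + n·σ₀²) = 84.8241·11.4244/605.1931 = 1.601248.
Posterior SD = √σₙ² = √(84.8241·11.4244/605.1931) = 1.2654.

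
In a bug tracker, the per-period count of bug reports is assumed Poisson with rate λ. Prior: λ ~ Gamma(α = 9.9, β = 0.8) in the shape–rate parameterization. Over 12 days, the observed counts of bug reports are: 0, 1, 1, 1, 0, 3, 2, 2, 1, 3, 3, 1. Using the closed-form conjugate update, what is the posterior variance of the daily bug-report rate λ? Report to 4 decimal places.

0.1703

With a Gamma(shape α, rate β) prior, the Poisson likelihood is conjugate: the posterior is Gamma(α + ΣXᵢ, β + n).
Sum of counts S = 18 over n = 12 days.
Posterior: Gamma(α+S, β+n) = Gamma(9.9+18, 0.8+12) = Gamma(27.9, 12.8).
Var = α/β² = 27.9/12.8² = 0.1703.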